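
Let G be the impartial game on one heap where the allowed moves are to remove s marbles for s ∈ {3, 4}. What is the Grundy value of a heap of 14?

Grundy values for subtraction set {3, 4}:
k:     0  1  2  3  4  5  6  7  8  9 10 11 12 13 14
g(k):  0  0  0  1  1  1  2  0  0  0  1  1  1  2  0
So g(14) = 0.

0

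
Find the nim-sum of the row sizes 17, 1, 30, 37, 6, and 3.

46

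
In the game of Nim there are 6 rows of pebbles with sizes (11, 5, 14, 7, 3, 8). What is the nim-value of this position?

12

Compute the nim-sum pairwise:
11 ⊕ 5 = 14
14 ⊕ 14 = 0
0 ⊕ 7 = 7
7 ⊕ 3 = 4
4 ⊕ 8 = 12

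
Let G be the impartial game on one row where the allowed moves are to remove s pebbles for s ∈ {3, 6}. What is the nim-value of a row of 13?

1

Grundy values for subtraction set {3, 6}:
k:     0  1  2  3  4  5  6  7  8  9 10 11 12 13
g(k):  0  0  0  1  1  1  2  2  2  0  0  0  1  1
So g(13) = 1.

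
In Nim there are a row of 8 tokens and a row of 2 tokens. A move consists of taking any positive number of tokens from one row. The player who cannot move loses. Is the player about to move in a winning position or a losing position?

Nim-sum: 8 XOR 2 = 10.
The nim-sum is 10 ≠ 0, so this is an N-position: the player to move can win.

Winning position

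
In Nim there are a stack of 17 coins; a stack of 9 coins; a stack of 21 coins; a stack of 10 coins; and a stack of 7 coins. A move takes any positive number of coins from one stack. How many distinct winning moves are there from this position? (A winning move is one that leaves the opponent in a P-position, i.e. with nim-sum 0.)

Write each in binary and XOR column by column:
  10001  (17)
  01001  (9)
  10101  (21)
  01010  (10)
  00111  (7)
  -----
  00000  (0)
The nim-sum is already 0, so every move leaves a nonzero nim-sum — there are no winning moves.

0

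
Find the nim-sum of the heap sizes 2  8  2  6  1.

Nim-sum: 2 ^ 8 ^ 2 ^ 6 ^ 1 = 15.

15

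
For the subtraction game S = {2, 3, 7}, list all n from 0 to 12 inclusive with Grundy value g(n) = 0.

0, 1, 5, 6, 10, 11

Build the Grundy sequence with g(k) = mex{g(k−s) : s ∈ {2, 3, 7}, s ≤ k}:
g(0) = mex{} = 0
g(1) = mex{} = 0
g(2) = mex{0} = 1
g(3) = mex{0} = 1
g(4) = mex{0,1} = 2
g(5) = mex{1} = 0
g(6) = mex{1,2} = 0
g(7) = mex{0,2} = 1
g(8) = mex{0} = 1
g(9) = mex{0,1} = 2
g(10) = mex{1} = 0
g(11) = mex{1,2} = 0
g(12) = mex{0,2} = 1
The P-positions (g = 0) in 0..12 are 0, 1, 5, 6, 10, 11.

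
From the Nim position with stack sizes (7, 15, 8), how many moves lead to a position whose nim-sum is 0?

0

Compute the nim-sum pairwise:
7 ^ 15 = 8
8 ^ 8 = 0
The nim-sum is already 0, so every move leaves a nonzero nim-sum — there are no winning moves.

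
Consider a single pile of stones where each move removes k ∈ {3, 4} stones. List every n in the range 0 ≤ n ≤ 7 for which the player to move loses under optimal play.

0, 1, 2, 7

Build the Grundy sequence with g(k) = mex{g(k−s) : s ∈ {3, 4}, s ≤ k}:
g(0) = mex{} = 0
g(1) = mex{} = 0
g(2) = mex{} = 0
g(3) = mex{0} = 1
g(4) = mex{0} = 1
g(5) = mex{0} = 1
g(6) = mex{0,1} = 2
g(7) = mex{1} = 0
The P-positions (g = 0) in 0..7 are 0, 1, 2, 7.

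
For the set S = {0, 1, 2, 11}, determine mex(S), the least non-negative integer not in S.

3

The values 0, 1, 2 are all present; 3 is the first non-negative integer missing from the set.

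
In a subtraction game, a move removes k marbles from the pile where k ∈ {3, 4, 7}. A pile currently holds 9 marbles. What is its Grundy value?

3

Grundy values for subtraction set {3, 4, 7}:
g(0) = mex{} = 0
g(1) = mex{} = 0
g(2) = mex{} = 0
g(3) = mex{0} = 1
g(4) = mex{0} = 1
g(5) = mex{0} = 1
g(6) = mex{0,1} = 2
g(7) = mex{0,1} = 2
g(8) = mex{0,1} = 2
g(9) = mex{0,1,2} = 3
So g(9) = 3.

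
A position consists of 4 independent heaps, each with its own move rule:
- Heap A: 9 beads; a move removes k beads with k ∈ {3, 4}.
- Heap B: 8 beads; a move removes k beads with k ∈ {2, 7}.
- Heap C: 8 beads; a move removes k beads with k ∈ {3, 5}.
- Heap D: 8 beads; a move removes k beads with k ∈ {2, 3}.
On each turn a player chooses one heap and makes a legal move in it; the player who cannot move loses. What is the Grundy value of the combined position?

3

For heap A, compute g(0), g(1), … with moves {3, 4}:
k:     0  1  2  3  4  5  6  7  8  9
g(k):  0  0  0  1  1  1  2  0  0  0
So g(9) = 0.
Build the Grundy sequence for heap B with g(k) = mex{g(k−s) : s ∈ {2, 7}, s ≤ k}:
g(0) = mex{} = 0
g(1) = mex{} = 0
g(2) = mex{0} = 1
g(3) = mex{0} = 1
g(4) = mex{1} = 0
g(5) = mex{1} = 0
g(6) = mex{0} = 1
g(7) = mex{0} = 1
g(8) = mex{0,1} = 2
So g(8) = 2.
Build the Grundy sequence for heap C with g(k) = mex{g(k−s) : s ∈ {3, 5}, s ≤ k}:
g(0) = mex{} = 0
g(1) = mex{} = 0
g(2) = mex{} = 0
g(3) = mex{0} = 1
g(4) = mex{0} = 1
g(5) = mex{0} = 1
g(6) = mex{0,1} = 2
g(7) = mex{0,1} = 2
g(8) = mex{1} = 0
So g(8) = 0.
For heap D, compute g(0), g(1), … with moves {2, 3}:
k:     0  1  2  3  4  5  6  7  8
g(k):  0  0  1  1  2  0  0  1  1
So g(8) = 1.
By the Sprague-Grundy theorem, the Grundy value of a sum of independent games is the XOR of the component values.
Combined value = 0 XOR 2 XOR 0 XOR 1 = 3.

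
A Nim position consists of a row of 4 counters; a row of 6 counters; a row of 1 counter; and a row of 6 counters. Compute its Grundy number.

5

Compute the nim-sum pairwise:
4 XOR 6 = 2
2 XOR 1 = 3
3 XOR 6 = 5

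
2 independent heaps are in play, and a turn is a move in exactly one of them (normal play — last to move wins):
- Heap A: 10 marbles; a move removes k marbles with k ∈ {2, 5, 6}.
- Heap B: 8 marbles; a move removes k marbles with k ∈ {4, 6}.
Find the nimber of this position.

Build the Grundy sequence for heap A with g(k) = mex{g(k−s) : s ∈ {2, 5, 6}, s ≤ k}:
g(0) = mex{} = 0
g(1) = mex{} = 0
g(2) = mex{0} = 1
g(3) = mex{0} = 1
g(4) = mex{1} = 0
g(5) = mex{0,1} = 2
g(6) = mex{0} = 1
g(7) = mex{0,1,2} = 3
g(8) = mex{1} = 0
g(9) = mex{0,1,3} = 2
g(10) = mex{0,2} = 1
So g(10) = 1.
For heap B, compute g(0), g(1), … with moves {4, 6}:
k:     0  1  2  3  4  5  6  7  8
g(k):  0  0  0  0  1  1  1  1  2
So g(8) = 2.
The value of a disjunctive sum is the nim-sum of the parts.
Combined value = 1 ⊕ 2 = 3.

3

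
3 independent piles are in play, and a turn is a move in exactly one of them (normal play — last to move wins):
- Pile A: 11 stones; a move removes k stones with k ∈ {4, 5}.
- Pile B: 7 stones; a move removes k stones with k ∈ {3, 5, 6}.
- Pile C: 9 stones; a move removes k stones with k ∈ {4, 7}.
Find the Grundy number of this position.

0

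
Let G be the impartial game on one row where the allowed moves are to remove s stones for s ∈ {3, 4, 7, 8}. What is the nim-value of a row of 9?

3

Build the Grundy sequence with g(k) = mex{g(k−s) : s ∈ {3, 4, 7, 8}, s ≤ k}:
g(0) = mex{} = 0
g(1) = mex{} = 0
g(2) = mex{} = 0
g(3) = mex{0} = 1
g(4) = mex{0} = 1
g(5) = mex{0} = 1
g(6) = mex{0,1} = 2
g(7) = mex{0,1} = 2
g(8) = mex{0,1} = 2
g(9) = mex{0,1,2} = 3
So g(9) = 3.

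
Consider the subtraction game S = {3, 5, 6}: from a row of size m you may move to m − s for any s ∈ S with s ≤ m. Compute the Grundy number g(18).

0

Grundy values for subtraction set {3, 5, 6}:
k:     0  1  2  3  4  5  6  7  8  9 10 11 12 13 14 15 16 17 18
g(k):  0  0  0  1  1  1  2  2  2  0  0  0  1  1  1  2  2  2  0
So g(18) = 0.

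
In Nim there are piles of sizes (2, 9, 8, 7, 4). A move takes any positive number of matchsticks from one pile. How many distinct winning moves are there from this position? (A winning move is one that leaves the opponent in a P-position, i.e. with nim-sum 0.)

0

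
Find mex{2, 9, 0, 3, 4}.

1

0 is in the set but 1 is not, so the mex is 1.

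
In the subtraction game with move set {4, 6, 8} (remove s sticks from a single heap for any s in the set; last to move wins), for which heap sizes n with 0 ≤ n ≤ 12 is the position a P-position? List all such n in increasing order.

0, 1, 2, 3, 12

Build the Grundy sequence with g(k) = mex{g(k−s) : s ∈ {4, 6, 8}, s ≤ k}:
g(0) = mex{} = 0
g(1) = mex{} = 0
g(2) = mex{} = 0
g(3) = mex{} = 0
g(4) = mex{0} = 1
g(5) = mex{0} = 1
g(6) = mex{0} = 1
g(7) = mex{0} = 1
g(8) = mex{0,1} = 2
g(9) = mex{0,1} = 2
g(10) = mex{0,1} = 2
g(11) = mex{0,1} = 2
g(12) = mex{1,2} = 0
The P-positions (g = 0) in 0..12 are 0, 1, 2, 3, 12.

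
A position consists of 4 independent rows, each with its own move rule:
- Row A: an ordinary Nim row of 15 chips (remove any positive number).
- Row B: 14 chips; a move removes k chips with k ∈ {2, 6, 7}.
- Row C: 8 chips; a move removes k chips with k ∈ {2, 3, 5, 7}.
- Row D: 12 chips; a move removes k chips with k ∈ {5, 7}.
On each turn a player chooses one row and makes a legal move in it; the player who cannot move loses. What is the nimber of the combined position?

Row A is a plain Nim row of size 15, so its Grundy value is 15.
Grundy values for row B (subtraction set {2, 6, 7}):
k:     0  1  2  3  4  5  6  7  8  9 10 11 12 13 14
g(k):  0  0  1  1  0  0  1  1  2  0  3  1  2  0  0
So g(14) = 0.
Build the Grundy sequence for row C with g(k) = mex{g(k−s) : s ∈ {2, 3, 5, 7}, s ≤ k}:
g(0) = mex{} = 0
g(1) = mex{} = 0
g(2) = mex{0} = 1
g(3) = mex{0} = 1
g(4) = mex{0,1} = 2
g(5) = mex{0,1} = 2
g(6) = mex{0,1,2} = 3
g(7) = mex{0,1,2} = 3
g(8) = mex{0,1,2,3} = 4
So g(8) = 4.
Grundy values for row D (subtraction set {5, 7}):
g(0) = mex{} = 0
g(1) = mex{} = 0
g(2) = mex{} = 0
g(3) = mex{} = 0
g(4) = mex{} = 0
g(5) = mex{0} = 1
g(6) = mex{0} = 1
g(7) = mex{0} = 1
g(8) = mex{0} = 1
g(9) = mex{0} = 1
g(10) = mex{0,1} = 2
g(11) = mex{0,1} = 2
g(12) = mex{1} = 0
So g(12) = 0.
By the Sprague-Grundy theorem, the Grundy value of a sum of independent games is the XOR of the component values.
Combined value = 15 ⊕ 0 ⊕ 4 ⊕ 0 = 11.

11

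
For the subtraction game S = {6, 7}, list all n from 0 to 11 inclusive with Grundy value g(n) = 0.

0, 1, 2, 3, 4, 5

Compute g(0), g(1), … for moves {6, 7}:
g(0) = mex{} = 0
g(1) = mex{} = 0
g(2) = mex{} = 0
g(3) = mex{} = 0
g(4) = mex{} = 0
g(5) = mex{} = 0
g(6) = mex{0} = 1
g(7) = mex{0} = 1
g(8) = mex{0} = 1
g(9) = mex{0} = 1
g(10) = mex{0} = 1
g(11) = mex{0} = 1
The P-positions (g = 0) in 0..11 are 0, 1, 2, 3, 4, 5.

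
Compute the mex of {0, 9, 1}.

The values 0, 1 are all present; 2 is the first non-negative integer missing from the set.

2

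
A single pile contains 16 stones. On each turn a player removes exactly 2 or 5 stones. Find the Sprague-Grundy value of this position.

1

Compute g(0), g(1), … for moves {2, 5}:
k:     0  1  2  3  4  5  6  7  8  9 10 11 12 13 14 15 16
g(k):  0  0  1  1  0  2  1  0  0  1  1  0  2  1  0  0  1
So g(16) = 1.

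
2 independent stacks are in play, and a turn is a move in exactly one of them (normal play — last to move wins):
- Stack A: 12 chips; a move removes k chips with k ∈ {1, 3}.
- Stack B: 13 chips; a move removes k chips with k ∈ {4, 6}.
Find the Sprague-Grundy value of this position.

Grundy values for stack A (subtraction set {1, 3}):
k:     0  1  2  3  4  5  6  7  8  9 10 11 12
g(k):  0  1  0  1  0  1  0  1  0  1  0  1  0
So g(12) = 0.
Grundy values for stack B (subtraction set {4, 6}):
g(0) = mex{} = 0
g(1) = mex{} = 0
g(2) = mex{} = 0
g(3) = mex{} = 0
g(4) = mex{0} = 1
g(5) = mex{0} = 1
g(6) = mex{0} = 1
g(7) = mex{0} = 1
g(8) = mex{0,1} = 2
g(9) = mex{0,1} = 2
g(10) = mex{1} = 0
g(11) = mex{1} = 0
g(12) = mex{1,2} = 0
g(13) = mex{1,2} = 0
So g(13) = 0.
The value of a disjunctive sum is the nim-sum of the parts.
Combined value = 0 XOR 0 = 0.

0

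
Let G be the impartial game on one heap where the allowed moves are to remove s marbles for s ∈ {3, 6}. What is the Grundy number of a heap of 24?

2

Build the Grundy sequence with g(k) = mex{g(k−s) : s ∈ {3, 6}, s ≤ k}:
k:     0  1  2  3  4  5  6  7  8  9 10 11 12 13 14 15 16 17 18 19 20 21 22 23 24
g(k):  0  0  0  1  1  1  2  2  2  0  0  0  1  1  1  2  2  2  0  0  0  1  1  1  2
So g(24) = 2.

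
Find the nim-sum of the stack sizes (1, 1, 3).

3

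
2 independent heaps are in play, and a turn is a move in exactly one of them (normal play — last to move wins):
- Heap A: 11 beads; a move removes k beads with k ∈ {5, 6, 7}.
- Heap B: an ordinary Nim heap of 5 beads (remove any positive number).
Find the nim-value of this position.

7

Build the Grundy sequence for heap A with g(k) = mex{g(k−s) : s ∈ {5, 6, 7}, s ≤ k}:
k:     0  1  2  3  4  5  6  7  8  9 10 11
g(k):  0  0  0  0  0  1  1  1  1  1  2  2
So g(11) = 2.
Heap B is a plain Nim heap of size 5, so its Grundy value is 5.
The value of a disjunctive sum is the nim-sum of the parts.
Combined value = 2 XOR 5 = 7.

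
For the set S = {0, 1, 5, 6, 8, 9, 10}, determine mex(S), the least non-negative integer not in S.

2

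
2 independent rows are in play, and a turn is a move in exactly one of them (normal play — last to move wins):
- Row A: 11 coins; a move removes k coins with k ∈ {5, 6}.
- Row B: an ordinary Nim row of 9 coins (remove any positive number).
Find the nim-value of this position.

For row A, compute g(0), g(1), … with moves {5, 6}:
k:     0  1  2  3  4  5  6  7  8  9 10 11
g(k):  0  0  0  0  0  1  1  1  1  1  2  0
So g(11) = 0.
Row B is a plain Nim row of size 9, so its Grundy value is 9.
The value of a disjunctive sum is the nim-sum of the parts.
Combined value = 0 ⊕ 9 = 9.

9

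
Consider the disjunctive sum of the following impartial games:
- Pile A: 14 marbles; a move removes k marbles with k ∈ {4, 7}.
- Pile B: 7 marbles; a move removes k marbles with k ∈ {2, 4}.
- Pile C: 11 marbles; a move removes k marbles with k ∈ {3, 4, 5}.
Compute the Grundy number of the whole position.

Build the Grundy sequence for pile A with g(k) = mex{g(k−s) : s ∈ {4, 7}, s ≤ k}:
k:     0  1  2  3  4  5  6  7  8  9 10 11 12 13 14
g(k):  0  0  0  0  1  1  1  1  2  2  2  0  0  0  0
So g(14) = 0.
For pile B, compute g(0), g(1), … with moves {2, 4}:
k:     0  1  2  3  4  5  6  7
g(k):  0  0  1  1  2  2  0  0
So g(7) = 0.
For pile C, compute g(0), g(1), … with moves {3, 4, 5}:
g(0) = mex{} = 0
g(1) = mex{} = 0
g(2) = mex{} = 0
g(3) = mex{0} = 1
g(4) = mex{0} = 1
g(5) = mex{0} = 1
g(6) = mex{0,1} = 2
g(7) = mex{0,1} = 2
g(8) = mex{1} = 0
g(9) = mex{1,2} = 0
g(10) = mex{1,2} = 0
g(11) = mex{0,2} = 1
So g(11) = 1.
The value of a disjunctive sum is the nim-sum of the parts.
Combined value = 0 ⊕ 0 ⊕ 1 = 1.

1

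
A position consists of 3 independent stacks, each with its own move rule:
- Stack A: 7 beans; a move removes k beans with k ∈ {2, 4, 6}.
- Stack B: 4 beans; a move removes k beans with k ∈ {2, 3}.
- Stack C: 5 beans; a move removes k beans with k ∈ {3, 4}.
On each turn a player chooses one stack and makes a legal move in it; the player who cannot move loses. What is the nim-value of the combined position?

0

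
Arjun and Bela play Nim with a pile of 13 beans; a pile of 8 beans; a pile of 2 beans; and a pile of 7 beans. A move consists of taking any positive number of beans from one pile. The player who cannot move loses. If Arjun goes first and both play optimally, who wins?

Bela wins

Compute the nim-sum pairwise:
13 XOR 8 = 5
5 XOR 2 = 7
7 XOR 7 = 0
The nim-sum is 0, so this is a P-position: the player to move is in a losing position under optimal play; Arjun is about to move from it and so loses — Bela wins.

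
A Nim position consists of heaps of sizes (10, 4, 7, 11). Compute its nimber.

2

Compute the nim-sum pairwise:
10 XOR 4 = 14
14 XOR 7 = 9
9 XOR 11 = 2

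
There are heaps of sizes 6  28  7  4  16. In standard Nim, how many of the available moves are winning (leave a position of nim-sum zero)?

1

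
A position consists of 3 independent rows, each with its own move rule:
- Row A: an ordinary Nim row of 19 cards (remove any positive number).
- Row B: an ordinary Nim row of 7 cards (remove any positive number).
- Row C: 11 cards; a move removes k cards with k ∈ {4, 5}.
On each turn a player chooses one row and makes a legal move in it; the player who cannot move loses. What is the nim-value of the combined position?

Row A is a plain Nim row of size 19, so its Grundy value is 19.
Row B is a plain Nim row of size 7, so its Grundy value is 7.
Build the Grundy sequence for row C with g(k) = mex{g(k−s) : s ∈ {4, 5}, s ≤ k}:
g(0) = mex{} = 0
g(1) = mex{} = 0
g(2) = mex{} = 0
g(3) = mex{} = 0
g(4) = mex{0} = 1
g(5) = mex{0} = 1
g(6) = mex{0} = 1
g(7) = mex{0} = 1
g(8) = mex{0,1} = 2
g(9) = mex{1} = 0
g(10) = mex{1} = 0
g(11) = mex{1} = 0
So g(11) = 0.
By the Sprague-Grundy theorem, the Grundy value of a sum of independent games is the XOR of the component values.
Combined value = 19 ⊕ 7 ⊕ 0 = 20.

20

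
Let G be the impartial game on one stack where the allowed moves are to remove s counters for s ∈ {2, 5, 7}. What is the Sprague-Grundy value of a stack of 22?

0

Grundy values for subtraction set {2, 5, 7}:
k:     0  1  2  3  4  5  6  7  8  9 10 11 12 13 14 15 16 17 18 19 20 21 22
g(k):  0  0  1  1  0  2  1  3  2  2  0  3  1  0  0  1  1  2  2  3  3  2  0
So g(22) = 0.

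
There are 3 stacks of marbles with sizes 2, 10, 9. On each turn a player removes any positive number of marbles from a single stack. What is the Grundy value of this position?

In binary:
  0010  (2)
  1010  (10)
  1001  (9)
  ----
  0001  (1)

1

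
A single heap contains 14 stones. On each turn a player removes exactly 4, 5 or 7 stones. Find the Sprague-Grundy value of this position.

0

Build the Grundy sequence with g(k) = mex{g(k−s) : s ∈ {4, 5, 7}, s ≤ k}:
g(0) = mex{} = 0
g(1) = mex{} = 0
g(2) = mex{} = 0
g(3) = mex{} = 0
g(4) = mex{0} = 1
g(5) = mex{0} = 1
g(6) = mex{0} = 1
g(7) = mex{0} = 1
g(8) = mex{0,1} = 2
g(9) = mex{0,1} = 2
g(10) = mex{0,1} = 2
g(11) = mex{1} = 0
g(12) = mex{1,2} = 0
g(13) = mex{1,2} = 0
g(14) = mex{1,2} = 0
So g(14) = 0.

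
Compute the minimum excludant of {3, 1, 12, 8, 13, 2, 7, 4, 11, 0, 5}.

6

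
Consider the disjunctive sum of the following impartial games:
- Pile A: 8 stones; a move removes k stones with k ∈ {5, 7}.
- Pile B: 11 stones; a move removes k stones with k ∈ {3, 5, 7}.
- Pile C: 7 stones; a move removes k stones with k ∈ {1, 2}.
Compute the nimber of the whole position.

0

Build the Grundy sequence for pile A with g(k) = mex{g(k−s) : s ∈ {5, 7}, s ≤ k}:
g(0) = mex{} = 0
g(1) = mex{} = 0
g(2) = mex{} = 0
g(3) = mex{} = 0
g(4) = mex{} = 0
g(5) = mex{0} = 1
g(6) = mex{0} = 1
g(7) = mex{0} = 1
g(8) = mex{0} = 1
So g(8) = 1.
Build the Grundy sequence for pile B with g(k) = mex{g(k−s) : s ∈ {3, 5, 7}, s ≤ k}:
g(0) = mex{} = 0
g(1) = mex{} = 0
g(2) = mex{} = 0
g(3) = mex{0} = 1
g(4) = mex{0} = 1
g(5) = mex{0} = 1
g(6) = mex{0,1} = 2
g(7) = mex{0,1} = 2
g(8) = mex{0,1} = 2
g(9) = mex{0,1,2} = 3
g(10) = mex{1,2} = 0
g(11) = mex{1,2} = 0
So g(11) = 0.
Grundy values for pile C (subtraction set {1, 2}):
k:     0  1  2  3  4  5  6  7
g(k):  0  1  2  0  1  2  0  1
So g(7) = 1.
The value of a disjunctive sum is the nim-sum of the parts.
Combined value = 1 ⊕ 0 ⊕ 1 = 0.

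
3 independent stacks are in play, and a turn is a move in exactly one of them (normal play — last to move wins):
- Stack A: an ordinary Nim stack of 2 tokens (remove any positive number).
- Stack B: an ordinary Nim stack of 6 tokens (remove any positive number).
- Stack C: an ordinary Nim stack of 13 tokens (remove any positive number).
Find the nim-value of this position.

9

Stack A is a plain Nim stack of size 2, so its Grundy value is 2.
Stack B is a plain Nim stack of size 6, so its Grundy value is 6.
Stack C is a plain Nim stack of size 13, so its Grundy value is 13.
The value of a disjunctive sum is the nim-sum of the parts.
Combined value = 2 XOR 6 XOR 13 = 9.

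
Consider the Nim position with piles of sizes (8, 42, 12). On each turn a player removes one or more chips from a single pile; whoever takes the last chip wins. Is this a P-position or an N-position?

N-position

Compute the nim-sum pairwise:
8 ^ 42 = 34
34 ^ 12 = 46
The nim-sum is 46 ≠ 0, so this is an N-position: the player to move can win.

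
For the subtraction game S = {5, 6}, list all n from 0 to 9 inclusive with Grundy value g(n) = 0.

Build the Grundy sequence with g(k) = mex{g(k−s) : s ∈ {5, 6}, s ≤ k}:
g(0) = mex{} = 0
g(1) = mex{} = 0
g(2) = mex{} = 0
g(3) = mex{} = 0
g(4) = mex{} = 0
g(5) = mex{0} = 1
g(6) = mex{0} = 1
g(7) = mex{0} = 1
g(8) = mex{0} = 1
g(9) = mex{0} = 1
The P-positions (g = 0) in 0..9 are 0, 1, 2, 3, 4.

0, 1, 2, 3, 4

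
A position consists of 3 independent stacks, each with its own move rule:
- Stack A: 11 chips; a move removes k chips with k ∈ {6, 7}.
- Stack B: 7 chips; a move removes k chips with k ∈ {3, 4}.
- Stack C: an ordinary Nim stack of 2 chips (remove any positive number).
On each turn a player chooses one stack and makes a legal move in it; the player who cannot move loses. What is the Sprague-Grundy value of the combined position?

Build the Grundy sequence for stack A with g(k) = mex{g(k−s) : s ∈ {6, 7}, s ≤ k}:
k:     0  1  2  3  4  5  6  7  8  9 10 11
g(k):  0  0  0  0  0  0  1  1  1  1  1  1
So g(11) = 1.
Grundy values for stack B (subtraction set {3, 4}):
k:     0  1  2  3  4  5  6  7
g(k):  0  0  0  1  1  1  2  0
So g(7) = 0.
Stack C is a plain Nim stack of size 2, so its Grundy value is 2.
The value of a disjunctive sum is the nim-sum of the parts.
Combined value = 1 ⊕ 0 ⊕ 2 = 3.

3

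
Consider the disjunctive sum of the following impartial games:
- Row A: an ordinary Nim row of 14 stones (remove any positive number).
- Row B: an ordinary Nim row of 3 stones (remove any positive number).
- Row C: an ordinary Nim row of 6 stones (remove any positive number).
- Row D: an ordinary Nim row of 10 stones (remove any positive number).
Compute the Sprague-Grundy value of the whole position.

1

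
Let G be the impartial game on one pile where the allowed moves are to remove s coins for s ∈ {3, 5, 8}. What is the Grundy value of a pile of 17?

2

Build the Grundy sequence with g(k) = mex{g(k−s) : s ∈ {3, 5, 8}, s ≤ k}:
k:     0  1  2  3  4  5  6  7  8  9 10 11 12 13 14 15 16 17
g(k):  0  0  0  1  1  1  2  2  2  3  3  0  0  0  1  1  1  2
So g(17) = 2.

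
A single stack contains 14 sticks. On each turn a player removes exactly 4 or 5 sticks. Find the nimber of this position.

Build the Grundy sequence with g(k) = mex{g(k−s) : s ∈ {4, 5}, s ≤ k}:
k:     0  1  2  3  4  5  6  7  8  9 10 11 12 13 14
g(k):  0  0  0  0  1  1  1  1  2  0  0  0  0  1  1
So g(14) = 1.

1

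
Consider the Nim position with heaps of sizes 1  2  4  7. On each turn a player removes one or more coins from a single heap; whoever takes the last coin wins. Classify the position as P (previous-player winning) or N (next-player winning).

Compute the nim-sum pairwise:
1 ⊕ 2 = 3
3 ⊕ 4 = 7
7 ⊕ 7 = 0
The nim-sum is 0, so this is a P-position: the player to move is in a losing position under optimal play.

P-position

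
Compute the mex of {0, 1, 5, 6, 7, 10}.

2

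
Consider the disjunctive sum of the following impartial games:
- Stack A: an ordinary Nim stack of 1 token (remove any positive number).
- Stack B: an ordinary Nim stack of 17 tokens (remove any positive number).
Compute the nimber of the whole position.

Stack A is a plain Nim stack of size 1, so its Grundy value is 1.
Stack B is a plain Nim stack of size 17, so its Grundy value is 17.
The value of a disjunctive sum is the nim-sum of the parts.
Combined value = 1 XOR 17 = 16.

16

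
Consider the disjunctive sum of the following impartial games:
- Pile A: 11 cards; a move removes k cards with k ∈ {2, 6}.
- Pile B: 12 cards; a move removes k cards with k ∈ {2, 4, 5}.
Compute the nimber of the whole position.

For pile A, compute g(0), g(1), … with moves {2, 6}:
g(0) = mex{} = 0
g(1) = mex{} = 0
g(2) = mex{0} = 1
g(3) = mex{0} = 1
g(4) = mex{1} = 0
g(5) = mex{1} = 0
g(6) = mex{0} = 1
g(7) = mex{0} = 1
g(8) = mex{1} = 0
g(9) = mex{1} = 0
g(10) = mex{0} = 1
g(11) = mex{0} = 1
So g(11) = 1.
For pile B, compute g(0), g(1), … with moves {2, 4, 5}:
g(0) = mex{} = 0
g(1) = mex{} = 0
g(2) = mex{0} = 1
g(3) = mex{0} = 1
g(4) = mex{0,1} = 2
g(5) = mex{0,1} = 2
g(6) = mex{0,1,2} = 3
g(7) = mex{1,2} = 0
g(8) = mex{1,2,3} = 0
g(9) = mex{0,2} = 1
g(10) = mex{0,2,3} = 1
g(11) = mex{0,1,3} = 2
g(12) = mex{0,1} = 2
So g(12) = 2.
By the Sprague-Grundy theorem, the Grundy value of a sum of independent games is the XOR of the component values.
Combined value = 1 ⊕ 2 = 3.

3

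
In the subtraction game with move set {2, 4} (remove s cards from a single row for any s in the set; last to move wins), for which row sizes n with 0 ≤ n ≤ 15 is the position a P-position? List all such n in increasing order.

0, 1, 6, 7, 12, 13

Grundy values for subtraction set {2, 4}:
k:     0  1  2  3  4  5  6  7  8  9 10 11 12 13 14 15
g(k):  0  0  1  1  2  2  0  0  1  1  2  2  0  0  1  1
The P-positions (g = 0) in 0..15 are 0, 1, 6, 7, 12, 13.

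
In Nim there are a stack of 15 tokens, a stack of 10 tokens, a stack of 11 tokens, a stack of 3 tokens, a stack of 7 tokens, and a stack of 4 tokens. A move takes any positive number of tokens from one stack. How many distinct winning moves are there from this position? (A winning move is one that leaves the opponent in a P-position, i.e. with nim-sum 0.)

Nim-sum: 15 ^ 10 ^ 11 ^ 3 ^ 7 ^ 4 = 14.
The overall nim-sum is X = 14. A stack of size p has a winning move iff p XOR X < p (reduce it to p XOR X).
  15: 15 XOR 14 = 1 < 15 — winning move (to 1).
  10: 10 XOR 14 = 4 < 10 — winning move (to 4).
  11: 11 XOR 14 = 5 < 11 — winning move (to 5).
  3: 3 XOR 14 = 13 ≥ 3 — no move.
  7: 7 XOR 14 = 9 ≥ 7 — no move.
  4: 4 XOR 14 = 10 ≥ 4 — no move.
That gives 3 winning moves.

3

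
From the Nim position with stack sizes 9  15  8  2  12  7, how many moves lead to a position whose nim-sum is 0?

Nim-sum: 9 XOR 15 XOR 8 XOR 2 XOR 12 XOR 7 = 7.
The overall nim-sum is X = 7. A stack of size p has a winning move iff p XOR X < p (reduce it to p XOR X).
  9: 9 XOR 7 = 14 ≥ 9 — no move.
  15: 15 XOR 7 = 8 < 15 — winning move (to 8).
  8: 8 XOR 7 = 15 ≥ 8 — no move.
  2: 2 XOR 7 = 5 ≥ 2 — no move.
  12: 12 XOR 7 = 11 < 12 — winning move (to 11).
  7: 7 XOR 7 = 0 < 7 — winning move (to 0).
That gives 3 winning moves.

3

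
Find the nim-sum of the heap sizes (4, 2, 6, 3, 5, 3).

5

In binary:
  100  (4)
  010  (2)
  110  (6)
  011  (3)
  101  (5)
  011  (3)
  ---
  101  (5)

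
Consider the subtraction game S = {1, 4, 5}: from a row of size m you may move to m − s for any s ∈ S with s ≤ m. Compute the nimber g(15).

3

Compute g(0), g(1), … for moves {1, 4, 5}:
k:     0  1  2  3  4  5  6  7  8  9 10 11 12 13 14 15
g(k):  0  1  0  1  2  3  2  3  0  1  0  1  2  3  2  3
So g(15) = 3.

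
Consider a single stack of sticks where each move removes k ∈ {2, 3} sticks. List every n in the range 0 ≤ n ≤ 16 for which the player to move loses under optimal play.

0, 1, 5, 6, 10, 11, 15, 16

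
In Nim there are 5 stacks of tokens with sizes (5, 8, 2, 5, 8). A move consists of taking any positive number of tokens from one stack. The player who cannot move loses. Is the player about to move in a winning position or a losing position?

Bitwise XOR of the heap sizes:
  0101  (5)
  1000  (8)
  0010  (2)
  0101  (5)
  1000  (8)
  ----
  0010  (2)
The nim-sum is 2 ≠ 0, so this is an N-position: the player to move can win.

Winning position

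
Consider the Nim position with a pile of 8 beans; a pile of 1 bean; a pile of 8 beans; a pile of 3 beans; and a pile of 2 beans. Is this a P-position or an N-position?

P-position

Bitwise XOR of the heap sizes:
  1000  (8)
  0001  (1)
  1000  (8)
  0011  (3)
  0010  (2)
  ----
  0000  (0)
The nim-sum is 0, so this is a P-position: the player to move is in a losing position under optimal play.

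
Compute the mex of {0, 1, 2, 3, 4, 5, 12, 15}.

6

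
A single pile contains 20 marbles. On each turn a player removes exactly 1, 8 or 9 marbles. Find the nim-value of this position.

Build the Grundy sequence with g(k) = mex{g(k−s) : s ∈ {1, 8, 9}, s ≤ k}:
k:     0  1  2  3  4  5  6  7  8  9 10 11 12 13 14 15 16 17 18 19 20
g(k):  0  1  0  1  0  1  0  1  2  3  2  3  2  3  2  3  0  1  0  1  0
So g(20) = 0.

0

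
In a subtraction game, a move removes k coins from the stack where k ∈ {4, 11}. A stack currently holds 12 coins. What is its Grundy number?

1

Compute g(0), g(1), … for moves {4, 11}:
k:     0  1  2  3  4  5  6  7  8  9 10 11 12
g(k):  0  0  0  0  1  1  1  1  0  0  0  2  1
So g(12) = 1.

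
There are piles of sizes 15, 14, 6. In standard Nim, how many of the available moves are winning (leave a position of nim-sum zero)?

Nim-sum: 15 ^ 14 ^ 6 = 7.
The overall nim-sum is X = 7. A pile of size p has a winning move iff p XOR X < p (reduce it to p XOR X).
  15: 15 XOR 7 = 8 < 15 — winning move (to 8).
  14: 14 XOR 7 = 9 < 14 — winning move (to 9).
  6: 6 XOR 7 = 1 < 6 — winning move (to 1).
That gives 3 winning moves.

3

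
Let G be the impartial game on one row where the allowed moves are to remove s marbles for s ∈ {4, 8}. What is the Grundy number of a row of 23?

Build the Grundy sequence with g(k) = mex{g(k−s) : s ∈ {4, 8}, s ≤ k}:
k:     0  1  2  3  4  5  6  7  8  9 10 11 12 13 14 15 16 17 18 19 20 21 22 23
g(k):  0  0  0  0  1  1  1  1  2  2  2  2  0  0  0  0  1  1  1  1  2  2  2  2
So g(23) = 2.

2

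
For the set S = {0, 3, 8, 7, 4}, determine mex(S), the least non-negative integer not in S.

1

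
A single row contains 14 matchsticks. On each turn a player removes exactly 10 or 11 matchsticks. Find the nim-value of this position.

Compute g(0), g(1), … for moves {10, 11}:
g(0) = mex{} = 0
g(1) = mex{} = 0
g(2) = mex{} = 0
g(3) = mex{} = 0
g(4) = mex{} = 0
g(5) = mex{} = 0
g(6) = mex{} = 0
g(7) = mex{} = 0
g(8) = mex{} = 0
g(9) = mex{} = 0
g(10) = mex{0} = 1
g(11) = mex{0} = 1
g(12) = mex{0} = 1
g(13) = mex{0} = 1
g(14) = mex{0} = 1
So g(14) = 1.

1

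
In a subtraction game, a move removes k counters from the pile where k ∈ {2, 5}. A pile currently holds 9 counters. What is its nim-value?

1

Compute g(0), g(1), … for moves {2, 5}:
k:     0  1  2  3  4  5  6  7  8  9
g(k):  0  0  1  1  0  2  1  0  0  1
So g(9) = 1.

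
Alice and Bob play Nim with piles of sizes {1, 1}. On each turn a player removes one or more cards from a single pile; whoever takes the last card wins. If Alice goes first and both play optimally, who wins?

Write each in binary and XOR column by column:
  1  (1)
  1  (1)
  -
  0  (0)
The nim-sum is 0, so this is a P-position: the player to move is in a losing position under optimal play; Alice is about to move from it and so loses — Bob wins.

Bob wins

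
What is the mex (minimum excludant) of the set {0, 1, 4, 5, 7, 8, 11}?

The values 0, 1 are all present; 2 is the first non-negative integer missing from the set.

2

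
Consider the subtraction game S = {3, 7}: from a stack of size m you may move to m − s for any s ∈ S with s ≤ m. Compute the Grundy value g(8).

2

Grundy values for subtraction set {3, 7}:
k:     0  1  2  3  4  5  6  7  8
g(k):  0  0  0  1  1  1  0  2  2
So g(8) = 2.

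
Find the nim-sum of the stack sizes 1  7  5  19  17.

1

Write each in binary and XOR column by column:
  00001  (1)
  00111  (7)
  00101  (5)
  10011  (19)
  10001  (17)
  -----
  00001  (1)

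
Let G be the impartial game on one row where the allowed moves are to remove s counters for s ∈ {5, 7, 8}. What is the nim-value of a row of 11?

2

Build the Grundy sequence with g(k) = mex{g(k−s) : s ∈ {5, 7, 8}, s ≤ k}:
g(0) = mex{} = 0
g(1) = mex{} = 0
g(2) = mex{} = 0
g(3) = mex{} = 0
g(4) = mex{} = 0
g(5) = mex{0} = 1
g(6) = mex{0} = 1
g(7) = mex{0} = 1
g(8) = mex{0} = 1
g(9) = mex{0} = 1
g(10) = mex{0,1} = 2
g(11) = mex{0,1} = 2
So g(11) = 2.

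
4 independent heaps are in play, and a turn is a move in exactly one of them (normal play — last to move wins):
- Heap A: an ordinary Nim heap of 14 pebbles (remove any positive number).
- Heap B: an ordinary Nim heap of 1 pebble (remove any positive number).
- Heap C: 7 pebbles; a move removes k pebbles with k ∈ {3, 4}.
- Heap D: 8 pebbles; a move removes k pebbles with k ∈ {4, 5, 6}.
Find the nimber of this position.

13

Heap A is a plain Nim heap of size 14, so its Grundy value is 14.
Heap B is a plain Nim heap of size 1, so its Grundy value is 1.
For heap C, compute g(0), g(1), … with moves {3, 4}:
k:     0  1  2  3  4  5  6  7
g(k):  0  0  0  1  1  1  2  0
So g(7) = 0.
For heap D, compute g(0), g(1), … with moves {4, 5, 6}:
k:     0  1  2  3  4  5  6  7  8
g(k):  0  0  0  0  1  1  1  1  2
So g(8) = 2.
The value of a disjunctive sum is the nim-sum of the parts.
Combined value = 14 ⊕ 1 ⊕ 0 ⊕ 2 = 13.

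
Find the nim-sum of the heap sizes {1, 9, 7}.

In binary:
  0001  (1)
  1001  (9)
  0111  (7)
  ----
  1111  (15)

15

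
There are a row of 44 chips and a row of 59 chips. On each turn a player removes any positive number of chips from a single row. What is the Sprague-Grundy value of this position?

In binary:
  101100  (44)
  111011  (59)
  ------
  010111  (23)

23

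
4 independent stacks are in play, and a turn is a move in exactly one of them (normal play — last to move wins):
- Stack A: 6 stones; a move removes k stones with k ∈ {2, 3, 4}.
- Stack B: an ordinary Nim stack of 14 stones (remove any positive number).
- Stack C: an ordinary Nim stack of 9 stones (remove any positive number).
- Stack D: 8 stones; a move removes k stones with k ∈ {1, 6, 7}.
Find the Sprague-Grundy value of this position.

5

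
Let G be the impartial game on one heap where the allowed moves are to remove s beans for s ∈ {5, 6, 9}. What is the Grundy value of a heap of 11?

Compute g(0), g(1), … for moves {5, 6, 9}:
k:     0  1  2  3  4  5  6  7  8  9 10 11
g(k):  0  0  0  0  0  1  1  1  1  1  2  2
So g(11) = 2.

2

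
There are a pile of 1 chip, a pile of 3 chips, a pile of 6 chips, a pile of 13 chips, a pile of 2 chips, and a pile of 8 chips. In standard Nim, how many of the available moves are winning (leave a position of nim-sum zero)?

3

Write each in binary and XOR column by column:
  0001  (1)
  0011  (3)
  0110  (6)
  1101  (13)
  0010  (2)
  1000  (8)
  ----
  0011  (3)
The overall nim-sum is X = 3. A pile of size p has a winning move iff p XOR X < p (reduce it to p XOR X).
  1: 1 XOR 3 = 2 ≥ 1 — no move.
  3: 3 XOR 3 = 0 < 3 — winning move (to 0).
  6: 6 XOR 3 = 5 < 6 — winning move (to 5).
  13: 13 XOR 3 = 14 ≥ 13 — no move.
  2: 2 XOR 3 = 1 < 2 — winning move (to 1).
  8: 8 XOR 3 = 11 ≥ 8 — no move.
That gives 3 winning moves.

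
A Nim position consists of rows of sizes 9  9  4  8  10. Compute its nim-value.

6

Compute the nim-sum pairwise:
9 ^ 9 = 0
0 ^ 4 = 4
4 ^ 8 = 12
12 ^ 10 = 6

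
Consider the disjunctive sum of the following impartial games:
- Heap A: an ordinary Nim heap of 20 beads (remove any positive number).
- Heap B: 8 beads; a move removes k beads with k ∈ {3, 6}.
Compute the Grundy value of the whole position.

22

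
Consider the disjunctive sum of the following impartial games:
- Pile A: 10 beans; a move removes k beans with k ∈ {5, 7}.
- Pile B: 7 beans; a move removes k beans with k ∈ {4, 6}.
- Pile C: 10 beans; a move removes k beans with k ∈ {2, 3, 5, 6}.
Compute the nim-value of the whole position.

Build the Grundy sequence for pile A with g(k) = mex{g(k−s) : s ∈ {5, 7}, s ≤ k}:
g(0) = mex{} = 0
g(1) = mex{} = 0
g(2) = mex{} = 0
g(3) = mex{} = 0
g(4) = mex{} = 0
g(5) = mex{0} = 1
g(6) = mex{0} = 1
g(7) = mex{0} = 1
g(8) = mex{0} = 1
g(9) = mex{0} = 1
g(10) = mex{0,1} = 2
So g(10) = 2.
Grundy values for pile B (subtraction set {4, 6}):
k:     0  1  2  3  4  5  6  7
g(k):  0  0  0  0  1  1  1  1
So g(7) = 1.
For pile C, compute g(0), g(1), … with moves {2, 3, 5, 6}:
g(0) = mex{} = 0
g(1) = mex{} = 0
g(2) = mex{0} = 1
g(3) = mex{0} = 1
g(4) = mex{0,1} = 2
g(5) = mex{0,1} = 2
g(6) = mex{0,1,2} = 3
g(7) = mex{0,1,2} = 3
g(8) = mex{1,2,3} = 0
g(9) = mex{1,2,3} = 0
g(10) = mex{0,2,3} = 1
So g(10) = 1.
The value of a disjunctive sum is the nim-sum of the parts.
Combined value = 2 XOR 1 XOR 1 = 2.

2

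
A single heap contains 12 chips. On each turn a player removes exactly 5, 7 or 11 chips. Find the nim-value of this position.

Build the Grundy sequence with g(k) = mex{g(k−s) : s ∈ {5, 7, 11}, s ≤ k}:
g(0) = mex{} = 0
g(1) = mex{} = 0
g(2) = mex{} = 0
g(3) = mex{} = 0
g(4) = mex{} = 0
g(5) = mex{0} = 1
g(6) = mex{0} = 1
g(7) = mex{0} = 1
g(8) = mex{0} = 1
g(9) = mex{0} = 1
g(10) = mex{0,1} = 2
g(11) = mex{0,1} = 2
g(12) = mex{0,1} = 2
So g(12) = 2.

2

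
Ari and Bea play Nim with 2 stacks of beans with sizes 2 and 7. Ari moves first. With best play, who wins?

In binary:
  010  (2)
  111  (7)
  ---
  101  (5)
The nim-sum is 5 ≠ 0, so this is an N-position: the player to move can win; Ari has a winning move.

Ari wins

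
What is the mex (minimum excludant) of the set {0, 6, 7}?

1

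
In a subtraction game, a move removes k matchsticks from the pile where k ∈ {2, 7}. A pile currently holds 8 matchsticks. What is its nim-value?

Build the Grundy sequence with g(k) = mex{g(k−s) : s ∈ {2, 7}, s ≤ k}:
g(0) = mex{} = 0
g(1) = mex{} = 0
g(2) = mex{0} = 1
g(3) = mex{0} = 1
g(4) = mex{1} = 0
g(5) = mex{1} = 0
g(6) = mex{0} = 1
g(7) = mex{0} = 1
g(8) = mex{0,1} = 2
So g(8) = 2.

2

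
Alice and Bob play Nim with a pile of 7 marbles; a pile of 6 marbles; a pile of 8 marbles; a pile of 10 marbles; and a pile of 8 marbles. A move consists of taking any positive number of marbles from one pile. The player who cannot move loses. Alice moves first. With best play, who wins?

In binary:
  0111  (7)
  0110  (6)
  1000  (8)
  1010  (10)
  1000  (8)
  ----
  1011  (11)
The nim-sum is 11 ≠ 0, so this is an N-position: the player to move can win; Alice has a winning move.

Alice wins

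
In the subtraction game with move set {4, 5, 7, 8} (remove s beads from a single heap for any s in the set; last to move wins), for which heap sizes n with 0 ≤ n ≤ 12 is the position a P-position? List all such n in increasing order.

0, 1, 2, 3, 12

Build the Grundy sequence with g(k) = mex{g(k−s) : s ∈ {4, 5, 7, 8}, s ≤ k}:
k:     0  1  2  3  4  5  6  7  8  9 10 11 12
g(k):  0  0  0  0  1  1  1  1  2  2  2  2  0
The P-positions (g = 0) in 0..12 are 0, 1, 2, 3, 12.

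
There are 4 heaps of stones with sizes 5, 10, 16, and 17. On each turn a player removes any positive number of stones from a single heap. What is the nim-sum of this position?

14

Bitwise XOR of the heap sizes:
  00101  (5)
  01010  (10)
  10000  (16)
  10001  (17)
  -----
  01110  (14)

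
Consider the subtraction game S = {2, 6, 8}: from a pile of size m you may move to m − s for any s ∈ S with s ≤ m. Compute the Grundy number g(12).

Compute g(0), g(1), … for moves {2, 6, 8}:
k:     0  1  2  3  4  5  6  7  8  9 10 11 12
g(k):  0  0  1  1  0  0  1  1  2  2  3  3  2
So g(12) = 2.

2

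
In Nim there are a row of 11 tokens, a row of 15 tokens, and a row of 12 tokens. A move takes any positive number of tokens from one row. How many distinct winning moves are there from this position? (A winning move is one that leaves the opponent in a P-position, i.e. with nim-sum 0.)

3

Compute the nim-sum pairwise:
11 ^ 15 = 4
4 ^ 12 = 8
The overall nim-sum is X = 8. A row of size p has a winning move iff p XOR X < p (reduce it to p XOR X).
  11: 11 XOR 8 = 3 < 11 — winning move (to 3).
  15: 15 XOR 8 = 7 < 15 — winning move (to 7).
  12: 12 XOR 8 = 4 < 12 — winning move (to 4).
That gives 3 winning moves.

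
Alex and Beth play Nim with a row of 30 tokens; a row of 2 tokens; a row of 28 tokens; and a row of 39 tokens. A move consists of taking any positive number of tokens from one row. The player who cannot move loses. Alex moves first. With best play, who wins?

Alex wins

Nim-sum: 30 ^ 2 ^ 28 ^ 39 = 39.
The nim-sum is 39 ≠ 0, so this is an N-position: the player to move can win; Alex has a winning move.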